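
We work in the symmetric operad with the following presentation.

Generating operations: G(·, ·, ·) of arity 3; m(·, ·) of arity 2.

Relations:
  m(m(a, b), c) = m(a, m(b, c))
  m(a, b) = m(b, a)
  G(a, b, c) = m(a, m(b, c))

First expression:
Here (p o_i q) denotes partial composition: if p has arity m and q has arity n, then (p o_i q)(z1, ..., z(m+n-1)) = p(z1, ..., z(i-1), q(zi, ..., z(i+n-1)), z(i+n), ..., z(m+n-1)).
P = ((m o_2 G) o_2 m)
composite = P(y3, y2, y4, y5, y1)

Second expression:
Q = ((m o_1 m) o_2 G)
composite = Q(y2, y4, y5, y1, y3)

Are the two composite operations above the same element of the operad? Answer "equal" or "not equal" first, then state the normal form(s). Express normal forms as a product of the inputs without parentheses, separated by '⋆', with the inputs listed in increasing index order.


The first composite normalizes to y1 ⋆ y2 ⋆ y3 ⋆ y4 ⋆ y5
The second composite normalizes to y1 ⋆ y2 ⋆ y3 ⋆ y4 ⋆ y5
The forms coincide; equal.

equal: each reduces to y1 ⋆ y2 ⋆ y3 ⋆ y4 ⋆ y5


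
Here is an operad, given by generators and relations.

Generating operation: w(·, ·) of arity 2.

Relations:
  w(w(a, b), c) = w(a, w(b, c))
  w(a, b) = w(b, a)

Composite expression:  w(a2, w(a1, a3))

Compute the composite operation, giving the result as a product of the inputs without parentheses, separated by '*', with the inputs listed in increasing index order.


a1 * a2 * a3

With w associative and commutative, the a-input set is all that matters.
w(a1, a3) linearizes to a1 * a3
w(a2, w(a1, a3)) linearizes to a2 * a1 * a3
sorting the factors by input index: a1 * a2 * a3


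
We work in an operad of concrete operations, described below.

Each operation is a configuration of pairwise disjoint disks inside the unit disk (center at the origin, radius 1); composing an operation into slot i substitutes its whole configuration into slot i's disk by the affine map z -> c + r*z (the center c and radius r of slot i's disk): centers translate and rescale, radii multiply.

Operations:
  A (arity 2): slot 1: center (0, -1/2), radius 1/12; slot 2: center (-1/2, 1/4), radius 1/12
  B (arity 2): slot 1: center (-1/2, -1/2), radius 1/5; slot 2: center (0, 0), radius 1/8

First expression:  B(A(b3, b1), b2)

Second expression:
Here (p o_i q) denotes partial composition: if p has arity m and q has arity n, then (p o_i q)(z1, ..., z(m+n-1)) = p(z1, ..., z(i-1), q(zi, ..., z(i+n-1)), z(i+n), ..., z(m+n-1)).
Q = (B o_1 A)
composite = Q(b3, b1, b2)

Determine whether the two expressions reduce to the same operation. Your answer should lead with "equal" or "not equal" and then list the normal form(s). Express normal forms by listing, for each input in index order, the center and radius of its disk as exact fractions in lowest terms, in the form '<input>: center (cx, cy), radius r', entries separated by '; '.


equal: each reduces to b1: center (-3/5, -9/20), radius 1/60; b2: center (0, 0), radius 1/8; b3: center (-1/2, -3/5), radius 1/60

Reducing the first expression gives b1: center (-3/5, -9/20), radius 1/60; b2: center (0, 0), radius 1/8; b3: center (-1/2, -3/5), radius 1/60
Reducing the second expression gives b1: center (-3/5, -9/20), radius 1/60; b2: center (0, 0), radius 1/8; b3: center (-1/2, -3/5), radius 1/60
Same normal form: equal.


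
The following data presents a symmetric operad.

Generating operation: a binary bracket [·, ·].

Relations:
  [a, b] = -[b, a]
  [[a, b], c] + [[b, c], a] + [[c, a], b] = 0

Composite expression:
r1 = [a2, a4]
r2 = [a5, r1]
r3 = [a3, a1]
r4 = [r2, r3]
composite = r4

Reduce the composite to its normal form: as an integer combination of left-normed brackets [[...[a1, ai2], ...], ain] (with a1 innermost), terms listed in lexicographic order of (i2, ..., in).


-[[[[a1, a3], a2], a4], a5] + [[[[a1, a3], a4], a2], a5] + [[[[a1, a3], a5], a2], a4] - [[[[a1, a3], a5], a4], a2]

Expand each bracket as ab - ba; the a1-initial words give the coefficients.
Composite bracket: [[a5, [a2, a4]], [a3, a1]]
Full expansion: 16 signed words from ab - ba (2^4 = 16).
The a1-initial words carry the normal form:
  word a1a3a2a4a5 has sign -1, contributing -[[[[a1, a3], a2], a4], a5]
  word a1a3a4a2a5 has sign +1, contributing +[[[[a1, a3], a4], a2], a5]
  word a1a3a5a2a4 has sign +1, contributing +[[[[a1, a3], a5], a2], a4]
  word a1a3a5a4a2 has sign -1, contributing -[[[[a1, a3], a5], a4], a2]


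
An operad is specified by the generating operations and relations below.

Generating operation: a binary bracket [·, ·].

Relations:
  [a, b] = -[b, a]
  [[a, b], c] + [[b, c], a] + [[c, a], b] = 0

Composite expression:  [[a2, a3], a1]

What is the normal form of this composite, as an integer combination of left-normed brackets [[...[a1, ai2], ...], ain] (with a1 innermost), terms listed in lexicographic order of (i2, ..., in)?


-[[a1, a2], a3] + [[a1, a3], a2]

Left-normed coefficients sit on the a1-initial expansion words.
Composite bracket: [[a2, a3], a1]
Applying ab - ba throughout gives 4 signed words (2^2 = 4).
Keep just the words that open with a1:
  a1a2a3 (sign -1) contributes -[[a1, a2], a3]
  a1a3a2 (sign +1) contributes +[[a1, a3], a2]


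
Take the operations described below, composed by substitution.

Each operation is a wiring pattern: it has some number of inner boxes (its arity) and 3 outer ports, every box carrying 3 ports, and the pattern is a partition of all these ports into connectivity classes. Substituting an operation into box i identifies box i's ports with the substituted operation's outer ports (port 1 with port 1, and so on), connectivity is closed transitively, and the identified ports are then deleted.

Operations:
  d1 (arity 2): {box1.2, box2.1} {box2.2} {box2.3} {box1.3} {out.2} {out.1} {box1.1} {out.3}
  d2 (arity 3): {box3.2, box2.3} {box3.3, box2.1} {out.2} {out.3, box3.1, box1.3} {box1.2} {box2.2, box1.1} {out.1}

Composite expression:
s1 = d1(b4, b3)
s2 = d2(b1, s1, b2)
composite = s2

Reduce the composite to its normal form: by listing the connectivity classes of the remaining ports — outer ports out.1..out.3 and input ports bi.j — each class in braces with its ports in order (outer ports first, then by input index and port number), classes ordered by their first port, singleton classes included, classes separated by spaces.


{out.1} {out.2} {out.3, b1.3, b2.1} {b1.1} {b1.2} {b2.2} {b2.3} {b3.1, b4.2} {b3.2} {b3.3} {b4.1} {b4.3}


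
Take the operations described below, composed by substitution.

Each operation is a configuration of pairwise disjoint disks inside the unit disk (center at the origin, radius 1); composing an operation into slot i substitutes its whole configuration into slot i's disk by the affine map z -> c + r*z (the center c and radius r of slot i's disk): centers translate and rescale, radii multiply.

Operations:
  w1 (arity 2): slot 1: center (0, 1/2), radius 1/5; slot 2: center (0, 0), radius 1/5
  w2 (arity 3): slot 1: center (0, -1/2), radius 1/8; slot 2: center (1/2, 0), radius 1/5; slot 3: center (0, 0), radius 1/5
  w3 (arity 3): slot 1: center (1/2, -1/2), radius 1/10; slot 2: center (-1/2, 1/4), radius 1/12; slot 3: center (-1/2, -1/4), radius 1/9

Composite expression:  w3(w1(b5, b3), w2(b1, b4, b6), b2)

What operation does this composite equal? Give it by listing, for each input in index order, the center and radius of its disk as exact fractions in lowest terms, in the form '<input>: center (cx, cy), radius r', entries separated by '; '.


Each b-disk chains the slot maps above it in w3; radii multiply.
input b5: composing its 2 substitution steps yields center (1/2, -9/20), radius 1/50
input b3: composing its 2 substitution steps yields center (1/2, -1/2), radius 1/50
input b1: composing its 2 substitution steps yields center (-1/2, 5/24), radius 1/96
input b4: composing its 2 substitution steps yields center (-11/24, 1/4), radius 1/60
input b6: composing its 2 substitution steps yields center (-1/2, 1/4), radius 1/60
input b2: composing its 1 substitution step yields center (-1/2, -1/4), radius 1/9

b1: center (-1/2, 5/24), radius 1/96; b2: center (-1/2, -1/4), radius 1/9; b3: center (1/2, -1/2), radius 1/50; b4: center (-11/24, 1/4), radius 1/60; b5: center (1/2, -9/20), radius 1/50; b6: center (-1/2, 1/4), radius 1/60


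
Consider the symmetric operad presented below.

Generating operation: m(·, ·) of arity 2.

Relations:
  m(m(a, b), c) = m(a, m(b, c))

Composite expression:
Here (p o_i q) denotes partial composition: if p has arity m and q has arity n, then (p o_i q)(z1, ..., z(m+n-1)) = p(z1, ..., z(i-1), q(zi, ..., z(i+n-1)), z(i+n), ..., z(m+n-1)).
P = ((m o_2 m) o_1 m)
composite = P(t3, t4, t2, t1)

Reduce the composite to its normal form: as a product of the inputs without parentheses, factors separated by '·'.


t3 · t4 · t2 · t1

The m-tree's shape is irrelevant; the t-reading-order decides.
m(t3, t4) spells out as t3 · t4
m(t2, t1) spells out as t2 · t1
m(m(t3, t4), m(t2, t1)) spells out as t3 · t4 · t2 · t1


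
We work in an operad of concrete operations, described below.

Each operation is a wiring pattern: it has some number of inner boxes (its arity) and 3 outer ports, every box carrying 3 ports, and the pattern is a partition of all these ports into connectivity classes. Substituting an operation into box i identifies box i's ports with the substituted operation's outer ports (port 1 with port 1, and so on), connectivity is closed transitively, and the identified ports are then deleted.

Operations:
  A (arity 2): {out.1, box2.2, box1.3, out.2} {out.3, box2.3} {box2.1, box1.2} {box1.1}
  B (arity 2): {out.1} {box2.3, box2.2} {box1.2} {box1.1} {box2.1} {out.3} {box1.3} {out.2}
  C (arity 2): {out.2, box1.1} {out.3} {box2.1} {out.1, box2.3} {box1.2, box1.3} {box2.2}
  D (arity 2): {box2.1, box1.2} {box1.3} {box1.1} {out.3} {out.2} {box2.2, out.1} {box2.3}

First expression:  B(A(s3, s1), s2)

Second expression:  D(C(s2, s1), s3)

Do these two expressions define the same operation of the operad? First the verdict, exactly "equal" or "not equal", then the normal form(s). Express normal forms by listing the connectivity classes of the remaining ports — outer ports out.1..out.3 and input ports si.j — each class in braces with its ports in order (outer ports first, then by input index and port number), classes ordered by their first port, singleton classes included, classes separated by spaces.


Normal form of the first expression: {out.1} {out.2} {out.3} {s1.1, s3.2} {s1.2, s3.3} {s1.3} {s2.1} {s2.2, s2.3} {s3.1}
Normal form of the second expression: {out.1, s3.2} {out.2} {out.3} {s1.1} {s1.2} {s1.3} {s2.1, s3.1} {s2.2, s2.3} {s3.3}
The forms do not match — not equal.

not equal; first: {out.1} {out.2} {out.3} {s1.1, s3.2} {s1.2, s3.3} {s1.3} {s2.1} {s2.2, s2.3} {s3.1}; second: {out.1, s3.2} {out.2} {out.3} {s1.1} {s1.2} {s1.3} {s2.1, s3.1} {s2.2, s2.3} {s3.3}


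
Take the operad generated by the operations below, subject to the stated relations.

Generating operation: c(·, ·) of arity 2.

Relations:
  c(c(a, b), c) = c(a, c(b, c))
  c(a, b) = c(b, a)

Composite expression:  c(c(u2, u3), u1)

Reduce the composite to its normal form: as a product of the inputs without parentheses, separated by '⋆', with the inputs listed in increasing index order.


u1 ⋆ u2 ⋆ u3

Key point: c commutes, so take the u-inputs in any fixed order.
c(u2, u3) flattens to u2 ⋆ u3
c(c(u2, u3), u1) flattens to u2 ⋆ u3 ⋆ u1
commutativity sorts the factors: u1 ⋆ u2 ⋆ u3


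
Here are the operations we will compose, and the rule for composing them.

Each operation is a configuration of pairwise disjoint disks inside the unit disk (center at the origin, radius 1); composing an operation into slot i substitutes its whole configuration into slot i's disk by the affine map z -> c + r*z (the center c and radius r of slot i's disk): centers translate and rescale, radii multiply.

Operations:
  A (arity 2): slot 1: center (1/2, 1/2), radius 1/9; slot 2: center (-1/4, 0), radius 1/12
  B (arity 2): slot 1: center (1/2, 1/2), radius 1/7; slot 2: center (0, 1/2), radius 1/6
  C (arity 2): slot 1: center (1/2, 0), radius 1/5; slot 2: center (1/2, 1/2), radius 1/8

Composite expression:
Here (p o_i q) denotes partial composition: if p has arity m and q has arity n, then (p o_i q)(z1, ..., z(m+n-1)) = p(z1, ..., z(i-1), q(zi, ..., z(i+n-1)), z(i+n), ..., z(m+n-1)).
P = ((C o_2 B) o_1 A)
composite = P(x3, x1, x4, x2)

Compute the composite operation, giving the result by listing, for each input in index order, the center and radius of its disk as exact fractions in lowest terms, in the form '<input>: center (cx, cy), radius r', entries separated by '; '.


x1: center (9/20, 0), radius 1/60; x2: center (1/2, 9/16), radius 1/48; x3: center (3/5, 1/10), radius 1/45; x4: center (9/16, 9/16), radius 1/56

Follow each x-input down from C: c' goes to c + r*c', radius to r*r'.
input x3: applying the 2 nested substitutions gives center (3/5, 1/10), radius 1/45
input x1: applying the 2 nested substitutions gives center (9/20, 0), radius 1/60
input x4: applying the 2 nested substitutions gives center (9/16, 9/16), radius 1/56
input x2: applying the 2 nested substitutions gives center (1/2, 9/16), radius 1/48


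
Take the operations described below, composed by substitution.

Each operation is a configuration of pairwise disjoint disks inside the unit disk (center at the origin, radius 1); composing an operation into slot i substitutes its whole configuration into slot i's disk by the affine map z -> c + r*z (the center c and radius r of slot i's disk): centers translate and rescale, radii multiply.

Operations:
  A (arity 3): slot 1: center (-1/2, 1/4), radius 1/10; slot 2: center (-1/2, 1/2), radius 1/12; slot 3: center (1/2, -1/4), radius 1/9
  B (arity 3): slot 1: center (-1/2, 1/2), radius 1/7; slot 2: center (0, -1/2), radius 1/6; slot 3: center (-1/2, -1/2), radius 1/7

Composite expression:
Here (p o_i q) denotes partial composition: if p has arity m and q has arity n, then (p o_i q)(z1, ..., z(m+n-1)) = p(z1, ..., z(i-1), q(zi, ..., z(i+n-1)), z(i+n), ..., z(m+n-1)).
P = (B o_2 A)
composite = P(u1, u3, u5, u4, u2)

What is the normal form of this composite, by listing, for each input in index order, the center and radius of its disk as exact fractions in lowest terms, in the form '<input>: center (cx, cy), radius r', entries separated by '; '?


u1: center (-1/2, 1/2), radius 1/7; u2: center (-1/2, -1/2), radius 1/7; u3: center (-1/12, -11/24), radius 1/60; u4: center (1/12, -13/24), radius 1/54; u5: center (-1/12, -5/12), radius 1/72

Nesting under B composes maps z -> c + r*z down each u-path.
input u1: composing its 1 substitution step yields center (-1/2, 1/2), radius 1/7
input u3: composing its 2 substitution steps yields center (-1/12, -11/24), radius 1/60
input u5: composing its 2 substitution steps yields center (-1/12, -5/12), radius 1/72
input u4: composing its 2 substitution steps yields center (1/12, -13/24), radius 1/54
input u2: composing its 1 substitution step yields center (-1/2, -1/2), radius 1/7


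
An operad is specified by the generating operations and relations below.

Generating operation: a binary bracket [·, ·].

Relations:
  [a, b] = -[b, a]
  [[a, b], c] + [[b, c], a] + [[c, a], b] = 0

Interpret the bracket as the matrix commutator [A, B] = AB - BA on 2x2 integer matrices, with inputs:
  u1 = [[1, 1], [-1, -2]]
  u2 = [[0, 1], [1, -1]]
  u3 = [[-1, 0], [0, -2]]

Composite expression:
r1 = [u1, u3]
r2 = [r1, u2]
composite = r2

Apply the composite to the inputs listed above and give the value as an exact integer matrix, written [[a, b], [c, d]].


[[0, 1], [-1, 0]]

[u1, u3] = [[0, -1], [-1, 0]]
[[u1, u3], u2] = [[0, 1], [-1, 0]]


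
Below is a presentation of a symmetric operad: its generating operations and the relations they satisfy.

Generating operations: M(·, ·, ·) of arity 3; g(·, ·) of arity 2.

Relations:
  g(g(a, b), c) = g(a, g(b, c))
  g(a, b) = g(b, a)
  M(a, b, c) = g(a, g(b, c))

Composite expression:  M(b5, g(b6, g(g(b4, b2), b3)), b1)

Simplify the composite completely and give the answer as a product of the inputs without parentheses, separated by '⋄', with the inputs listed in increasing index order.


b1 ⋄ b2 ⋄ b3 ⋄ b4 ⋄ b5 ⋄ b6

Key point: M commutes, so take the b-inputs in any fixed order.
g(b4, b2) flattens to b4 ⋄ b2
g(g(b4, b2), b3) flattens to b4 ⋄ b2 ⋄ b3
g(b6, g(g(b4, b2), b3)) flattens to b6 ⋄ b4 ⋄ b2 ⋄ b3
M(b5, g(b6, g(g(b4, b2), b3)), b1) flattens to b5 ⋄ b6 ⋄ b4 ⋄ b2 ⋄ b3 ⋄ b1
rearranged into index order: b1 ⋄ b2 ⋄ b3 ⋄ b4 ⋄ b5 ⋄ b6


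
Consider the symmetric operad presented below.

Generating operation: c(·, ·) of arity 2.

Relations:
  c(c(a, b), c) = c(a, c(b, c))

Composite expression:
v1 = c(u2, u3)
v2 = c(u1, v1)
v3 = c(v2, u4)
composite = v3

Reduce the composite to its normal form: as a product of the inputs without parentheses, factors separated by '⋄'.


u1 ⋄ u2 ⋄ u3 ⋄ u4

Key point: c is associative — brackets drop, the u-order remains.
c(u2, u3) spells out as u2 ⋄ u3
c(u1, c(u2, u3)) spells out as u1 ⋄ u2 ⋄ u3
c(c(u1, c(u2, u3)), u4) spells out as u1 ⋄ u2 ⋄ u3 ⋄ u4


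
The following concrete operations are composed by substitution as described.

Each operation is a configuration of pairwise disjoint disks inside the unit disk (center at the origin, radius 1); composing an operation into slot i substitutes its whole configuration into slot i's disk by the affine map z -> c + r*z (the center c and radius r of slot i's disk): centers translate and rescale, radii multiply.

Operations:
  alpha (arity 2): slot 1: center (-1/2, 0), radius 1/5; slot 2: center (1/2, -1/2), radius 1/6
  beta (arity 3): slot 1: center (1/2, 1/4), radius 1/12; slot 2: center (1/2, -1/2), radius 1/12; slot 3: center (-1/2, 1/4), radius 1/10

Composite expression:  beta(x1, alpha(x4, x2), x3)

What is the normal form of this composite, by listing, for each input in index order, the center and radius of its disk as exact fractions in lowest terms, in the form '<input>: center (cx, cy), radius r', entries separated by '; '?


x1: center (1/2, 1/4), radius 1/12; x2: center (13/24, -13/24), radius 1/72; x3: center (-1/2, 1/4), radius 1/10; x4: center (11/24, -1/2), radius 1/60


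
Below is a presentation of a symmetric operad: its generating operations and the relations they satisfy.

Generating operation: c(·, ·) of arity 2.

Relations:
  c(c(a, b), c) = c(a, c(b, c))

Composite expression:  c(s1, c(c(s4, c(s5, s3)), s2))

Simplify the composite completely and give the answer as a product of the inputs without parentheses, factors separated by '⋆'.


The c-tree's shape is irrelevant; the s-reading-order decides.
c(s5, s3) linearizes to s5 ⋆ s3
c(s4, c(s5, s3)) linearizes to s4 ⋆ s5 ⋆ s3
c(c(s4, c(s5, s3)), s2) linearizes to s4 ⋆ s5 ⋆ s3 ⋆ s2
c(s1, c(c(s4, c(s5, s3)), s2)) linearizes to s1 ⋆ s4 ⋆ s5 ⋆ s3 ⋆ s2

s1 ⋆ s4 ⋆ s5 ⋆ s3 ⋆ s2


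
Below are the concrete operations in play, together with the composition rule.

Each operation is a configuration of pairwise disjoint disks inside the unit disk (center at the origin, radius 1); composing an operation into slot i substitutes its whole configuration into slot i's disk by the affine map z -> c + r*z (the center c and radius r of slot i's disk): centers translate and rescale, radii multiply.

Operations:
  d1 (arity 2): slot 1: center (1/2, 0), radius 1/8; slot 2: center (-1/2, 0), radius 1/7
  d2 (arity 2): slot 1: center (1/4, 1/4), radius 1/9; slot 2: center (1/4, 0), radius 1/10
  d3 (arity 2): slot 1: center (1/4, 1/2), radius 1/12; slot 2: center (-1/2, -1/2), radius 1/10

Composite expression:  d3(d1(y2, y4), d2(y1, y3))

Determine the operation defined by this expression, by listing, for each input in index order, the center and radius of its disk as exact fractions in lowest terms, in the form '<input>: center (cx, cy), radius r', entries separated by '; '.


Affine substitution under d3: radii multiply and y-centers shift.
tracing y2 down its 2-map path: center (7/24, 1/2), radius 1/96
tracing y4 down its 2-map path: center (5/24, 1/2), radius 1/84
tracing y1 down its 2-map path: center (-19/40, -19/40), radius 1/90
tracing y3 down its 2-map path: center (-19/40, -1/2), radius 1/100

y1: center (-19/40, -19/40), radius 1/90; y2: center (7/24, 1/2), radius 1/96; y3: center (-19/40, -1/2), radius 1/100; y4: center (5/24, 1/2), radius 1/84


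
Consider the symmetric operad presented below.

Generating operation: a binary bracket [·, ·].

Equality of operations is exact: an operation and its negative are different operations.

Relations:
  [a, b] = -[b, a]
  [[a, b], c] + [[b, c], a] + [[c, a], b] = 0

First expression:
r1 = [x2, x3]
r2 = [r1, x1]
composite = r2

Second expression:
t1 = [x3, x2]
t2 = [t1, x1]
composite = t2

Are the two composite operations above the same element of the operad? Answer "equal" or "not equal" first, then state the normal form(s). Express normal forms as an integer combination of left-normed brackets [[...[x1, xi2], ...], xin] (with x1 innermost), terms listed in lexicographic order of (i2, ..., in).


Reducing the first expression gives -[[x1, x2], x3] + [[x1, x3], x2]
Reducing the second expression gives [[x1, x2], x3] - [[x1, x3], x2]
Different reductions; not equal.

not equal; first: -[[x1, x2], x3] + [[x1, x3], x2]; second: [[x1, x2], x3] - [[x1, x3], x2]


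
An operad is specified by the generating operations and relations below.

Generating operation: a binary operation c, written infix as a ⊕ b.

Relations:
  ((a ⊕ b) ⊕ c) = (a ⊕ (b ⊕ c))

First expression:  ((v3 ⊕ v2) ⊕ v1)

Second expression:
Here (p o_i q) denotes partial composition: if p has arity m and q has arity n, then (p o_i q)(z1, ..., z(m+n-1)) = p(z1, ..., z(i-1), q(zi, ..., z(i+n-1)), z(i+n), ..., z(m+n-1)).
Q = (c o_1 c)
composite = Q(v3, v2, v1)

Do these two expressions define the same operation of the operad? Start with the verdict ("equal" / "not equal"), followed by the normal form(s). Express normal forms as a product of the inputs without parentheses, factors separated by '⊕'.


equal; both compose to v3 ⊕ v2 ⊕ v1

The first expression, normalized: v3 ⊕ v2 ⊕ v1
The second expression, normalized: v3 ⊕ v2 ⊕ v1
One common form — equal.


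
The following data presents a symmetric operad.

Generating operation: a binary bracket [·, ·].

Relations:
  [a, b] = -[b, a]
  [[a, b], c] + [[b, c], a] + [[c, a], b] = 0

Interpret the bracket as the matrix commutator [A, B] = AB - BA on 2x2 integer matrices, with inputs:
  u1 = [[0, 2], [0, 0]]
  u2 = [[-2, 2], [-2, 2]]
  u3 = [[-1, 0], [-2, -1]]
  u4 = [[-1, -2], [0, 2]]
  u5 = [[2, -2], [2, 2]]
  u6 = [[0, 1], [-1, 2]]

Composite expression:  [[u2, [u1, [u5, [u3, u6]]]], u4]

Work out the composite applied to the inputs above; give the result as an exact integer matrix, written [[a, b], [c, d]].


[[-128, -832], [192, 128]]


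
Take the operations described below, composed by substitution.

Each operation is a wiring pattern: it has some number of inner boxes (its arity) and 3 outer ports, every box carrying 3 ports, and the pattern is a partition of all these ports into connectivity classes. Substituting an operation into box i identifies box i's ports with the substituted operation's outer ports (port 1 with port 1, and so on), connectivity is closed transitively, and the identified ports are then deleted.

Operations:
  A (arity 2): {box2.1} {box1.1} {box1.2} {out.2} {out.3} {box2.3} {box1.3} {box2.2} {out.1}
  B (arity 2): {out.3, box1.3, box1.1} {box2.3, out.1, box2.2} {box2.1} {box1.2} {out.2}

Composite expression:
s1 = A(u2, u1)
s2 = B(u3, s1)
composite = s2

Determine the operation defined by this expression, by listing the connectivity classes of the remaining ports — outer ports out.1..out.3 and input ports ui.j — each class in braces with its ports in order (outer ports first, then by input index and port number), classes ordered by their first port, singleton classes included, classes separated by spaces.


{out.1} {out.2} {out.3, u3.1, u3.3} {u1.1} {u1.2} {u1.3} {u2.1} {u2.2} {u2.3} {u3.2}

Two ports join when wires chain via B-identified ports.
A over (u2, u1) gives {out.1} {out.2} {out.3} {u1.1} {u1.2} {u1.3} {u2.1} {u2.2} {u2.3}, out.j being that stage's outer ports
B over (u3, u2, u1) gives {out.1} {out.2} {out.3, u3.1, u3.3} {u1.1} {u1.2} {u1.3} {u2.1} {u2.2} {u2.3} {u3.2}, out.j being that stage's outer ports


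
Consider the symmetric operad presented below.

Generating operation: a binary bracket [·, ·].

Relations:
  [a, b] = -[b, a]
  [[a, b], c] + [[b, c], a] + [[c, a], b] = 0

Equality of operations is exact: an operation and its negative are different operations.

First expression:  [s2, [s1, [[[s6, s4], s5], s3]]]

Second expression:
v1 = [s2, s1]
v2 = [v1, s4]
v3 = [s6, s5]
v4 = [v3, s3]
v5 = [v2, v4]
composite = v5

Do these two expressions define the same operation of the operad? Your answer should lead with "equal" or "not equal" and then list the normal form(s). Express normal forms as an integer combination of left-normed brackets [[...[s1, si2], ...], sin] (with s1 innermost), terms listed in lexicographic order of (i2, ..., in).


not equal; the first gives -[[[[[s1, s3], s4], s6], s5], s2] + [[[[[s1, s3], s5], s4], s6], s2] - [[[[[s1, s3], s5], s6], s4], s2] + [[[[[s1, s3], s6], s4], s5], s2] + [[[[[s1, s4], s6], s5], s3], s2] - [[[[[s1, s5], s4], s6], s3], s2] + [[[[[s1, s5], s6], s4], s3], s2] - [[[[[s1, s6], s4], s5], s3], s2] and the second -[[[[[s1, s2], s4], s3], s5], s6] + [[[[[s1, s2], s4], s3], s6], s5] + [[[[[s1, s2], s4], s5], s6], s3] - [[[[[s1, s2], s4], s6], s5], s3]

Normal form of the first expression: -[[[[[s1, s3], s4], s6], s5], s2] + [[[[[s1, s3], s5], s4], s6], s2] - [[[[[s1, s3], s5], s6], s4], s2] + [[[[[s1, s3], s6], s4], s5], s2] + [[[[[s1, s4], s6], s5], s3], s2] - [[[[[s1, s5], s4], s6], s3], s2] + [[[[[s1, s5], s6], s4], s3], s2] - [[[[[s1, s6], s4], s5], s3], s2]
Normal form of the second expression: -[[[[[s1, s2], s4], s3], s5], s6] + [[[[[s1, s2], s4], s3], s6], s5] + [[[[[s1, s2], s4], s5], s6], s3] - [[[[[s1, s2], s4], s6], s5], s3]
The forms do not match — not equal.


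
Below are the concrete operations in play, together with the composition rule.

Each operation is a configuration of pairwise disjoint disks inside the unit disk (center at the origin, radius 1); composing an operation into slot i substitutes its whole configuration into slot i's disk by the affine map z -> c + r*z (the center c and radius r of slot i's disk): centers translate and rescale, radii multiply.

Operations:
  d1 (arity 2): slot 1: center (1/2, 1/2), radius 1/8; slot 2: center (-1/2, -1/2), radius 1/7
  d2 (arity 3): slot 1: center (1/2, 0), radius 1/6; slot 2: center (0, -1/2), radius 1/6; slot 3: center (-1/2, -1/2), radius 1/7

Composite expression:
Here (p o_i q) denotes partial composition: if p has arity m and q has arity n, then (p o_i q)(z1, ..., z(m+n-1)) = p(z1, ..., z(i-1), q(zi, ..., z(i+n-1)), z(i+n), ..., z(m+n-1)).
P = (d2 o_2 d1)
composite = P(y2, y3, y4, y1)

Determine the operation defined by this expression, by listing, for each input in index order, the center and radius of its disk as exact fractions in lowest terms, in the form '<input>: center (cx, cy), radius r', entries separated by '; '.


Nesting under d2 composes maps z -> c + r*z down each y-path.
tracing y2 down its 1-map path: center (1/2, 0), radius 1/6
tracing y3 down its 2-map path: center (1/12, -5/12), radius 1/48
tracing y4 down its 2-map path: center (-1/12, -7/12), radius 1/42
tracing y1 down its 1-map path: center (-1/2, -1/2), radius 1/7

y1: center (-1/2, -1/2), radius 1/7; y2: center (1/2, 0), radius 1/6; y3: center (1/12, -5/12), radius 1/48; y4: center (-1/12, -7/12), radius 1/42


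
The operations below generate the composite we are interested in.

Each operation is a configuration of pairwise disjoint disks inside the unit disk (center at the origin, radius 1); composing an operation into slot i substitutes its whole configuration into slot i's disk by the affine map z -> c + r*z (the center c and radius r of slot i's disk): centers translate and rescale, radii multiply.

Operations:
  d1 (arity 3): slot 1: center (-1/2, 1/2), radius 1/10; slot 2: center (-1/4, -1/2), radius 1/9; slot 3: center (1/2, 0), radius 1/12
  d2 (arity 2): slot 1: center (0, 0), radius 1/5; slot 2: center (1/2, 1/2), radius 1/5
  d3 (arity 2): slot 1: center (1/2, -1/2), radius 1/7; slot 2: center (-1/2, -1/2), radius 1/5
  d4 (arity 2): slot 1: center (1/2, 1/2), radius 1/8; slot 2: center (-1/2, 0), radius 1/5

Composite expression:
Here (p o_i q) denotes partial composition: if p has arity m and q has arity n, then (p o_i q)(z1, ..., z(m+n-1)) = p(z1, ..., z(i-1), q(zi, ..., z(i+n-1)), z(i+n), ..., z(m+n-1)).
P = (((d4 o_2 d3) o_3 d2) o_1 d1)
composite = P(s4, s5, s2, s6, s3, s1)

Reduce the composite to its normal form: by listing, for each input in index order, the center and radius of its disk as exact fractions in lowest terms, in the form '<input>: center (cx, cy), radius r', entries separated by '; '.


s1: center (-29/50, -2/25), radius 1/125; s2: center (9/16, 1/2), radius 1/96; s3: center (-3/5, -1/10), radius 1/125; s4: center (7/16, 9/16), radius 1/80; s5: center (15/32, 7/16), radius 1/72; s6: center (-2/5, -1/10), radius 1/35

Nesting under d4 composes maps z -> c + r*z down each s-path.
s4: after 2 affine steps, its disk has center (7/16, 9/16), radius 1/80
s5: after 2 affine steps, its disk has center (15/32, 7/16), radius 1/72
s2: after 2 affine steps, its disk has center (9/16, 1/2), radius 1/96
s6: after 2 affine steps, its disk has center (-2/5, -1/10), radius 1/35
s3: after 3 affine steps, its disk has center (-3/5, -1/10), radius 1/125
s1: after 3 affine steps, its disk has center (-29/50, -2/25), radius 1/125


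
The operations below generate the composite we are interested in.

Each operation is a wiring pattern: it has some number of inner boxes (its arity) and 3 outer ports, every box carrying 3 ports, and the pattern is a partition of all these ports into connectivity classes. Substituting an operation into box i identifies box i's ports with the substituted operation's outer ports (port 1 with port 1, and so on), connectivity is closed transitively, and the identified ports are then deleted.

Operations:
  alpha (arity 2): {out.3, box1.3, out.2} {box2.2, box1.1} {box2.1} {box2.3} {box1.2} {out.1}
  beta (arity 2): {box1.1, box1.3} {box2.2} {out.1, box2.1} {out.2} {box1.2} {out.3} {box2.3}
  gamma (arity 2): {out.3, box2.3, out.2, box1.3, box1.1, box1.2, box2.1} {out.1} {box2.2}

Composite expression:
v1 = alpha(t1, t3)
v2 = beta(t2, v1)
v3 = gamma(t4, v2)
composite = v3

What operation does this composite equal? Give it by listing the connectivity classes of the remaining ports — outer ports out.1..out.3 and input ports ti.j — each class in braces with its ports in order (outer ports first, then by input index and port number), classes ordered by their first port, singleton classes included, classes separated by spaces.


{out.1} {out.2, out.3, t4.1, t4.2, t4.3} {t1.1, t3.2} {t1.2} {t1.3} {t2.1, t2.3} {t2.2} {t3.1} {t3.3}

Connectivity passes through glued gamma-boundaries; trace each wire chain.
the subtree at alpha composes to {out.1} {out.2, out.3, t1.3} {t1.1, t3.2} {t1.2} {t3.1} {t3.3} on (t1, t3); out.j = own outer ports
the subtree at beta composes to {out.1} {out.2} {out.3} {t1.1, t3.2} {t1.2} {t1.3} {t2.1, t2.3} {t2.2} {t3.1} {t3.3} on (t2, t1, t3); out.j = own outer ports
the subtree at gamma composes to {out.1} {out.2, out.3, t4.1, t4.2, t4.3} {t1.1, t3.2} {t1.2} {t1.3} {t2.1, t2.3} {t2.2} {t3.1} {t3.3} on (t4, t2, t1, t3); out.j = own outer ports


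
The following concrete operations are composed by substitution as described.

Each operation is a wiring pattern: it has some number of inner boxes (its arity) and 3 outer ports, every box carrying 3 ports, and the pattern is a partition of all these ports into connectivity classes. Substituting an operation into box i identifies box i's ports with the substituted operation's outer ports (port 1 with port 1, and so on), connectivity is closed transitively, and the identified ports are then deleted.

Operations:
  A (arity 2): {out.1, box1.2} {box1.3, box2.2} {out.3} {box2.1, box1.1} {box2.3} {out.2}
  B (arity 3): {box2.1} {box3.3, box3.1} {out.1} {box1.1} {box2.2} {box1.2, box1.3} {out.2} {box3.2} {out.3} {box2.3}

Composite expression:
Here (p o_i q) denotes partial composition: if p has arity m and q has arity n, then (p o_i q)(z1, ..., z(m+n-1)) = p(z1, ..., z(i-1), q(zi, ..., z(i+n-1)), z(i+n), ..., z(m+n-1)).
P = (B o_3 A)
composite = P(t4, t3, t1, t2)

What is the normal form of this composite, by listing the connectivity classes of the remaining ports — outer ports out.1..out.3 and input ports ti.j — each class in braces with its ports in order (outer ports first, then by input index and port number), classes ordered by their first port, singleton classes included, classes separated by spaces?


{out.1} {out.2} {out.3} {t1.1, t2.1} {t1.2} {t1.3, t2.2} {t2.3} {t3.1} {t3.2} {t3.3} {t4.1} {t4.2, t4.3}


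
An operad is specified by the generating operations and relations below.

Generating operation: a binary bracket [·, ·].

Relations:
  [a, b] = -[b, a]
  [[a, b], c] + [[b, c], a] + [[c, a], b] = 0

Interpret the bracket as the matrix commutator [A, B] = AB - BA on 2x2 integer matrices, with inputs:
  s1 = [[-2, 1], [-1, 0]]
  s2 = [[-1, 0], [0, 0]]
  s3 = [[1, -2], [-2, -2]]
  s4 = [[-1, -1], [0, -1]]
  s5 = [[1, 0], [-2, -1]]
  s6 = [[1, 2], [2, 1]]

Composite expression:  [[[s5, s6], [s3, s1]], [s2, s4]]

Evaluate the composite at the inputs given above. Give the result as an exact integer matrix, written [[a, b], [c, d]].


[[88, 48], [0, -88]]

[s5, s6] = [[4, 4], [-4, -4]]
[s3, s1] = [[4, -1], [7, -4]]
[[s5, s6], [s3, s1]] = [[24, -40], [-88, -24]]
[s2, s4] = [[0, 1], [0, 0]]
[[[s5, s6], [s3, s1]], [s2, s4]] = [[88, 48], [0, -88]]


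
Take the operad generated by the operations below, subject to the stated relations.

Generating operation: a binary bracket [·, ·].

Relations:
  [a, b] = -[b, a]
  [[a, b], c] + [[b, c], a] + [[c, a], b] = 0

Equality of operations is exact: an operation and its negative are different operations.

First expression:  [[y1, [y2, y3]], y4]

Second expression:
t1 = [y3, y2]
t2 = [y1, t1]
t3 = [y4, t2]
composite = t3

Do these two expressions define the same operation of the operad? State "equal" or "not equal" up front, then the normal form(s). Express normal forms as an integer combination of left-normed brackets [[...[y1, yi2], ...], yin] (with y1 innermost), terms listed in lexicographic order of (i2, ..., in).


equal — both sides give [[[y1, y2], y3], y4] - [[[y1, y3], y2], y4]

Normal form of the first expression: [[[y1, y2], y3], y4] - [[[y1, y3], y2], y4]
Normal form of the second expression: [[[y1, y2], y3], y4] - [[[y1, y3], y2], y4]
The forms coincide; equal.


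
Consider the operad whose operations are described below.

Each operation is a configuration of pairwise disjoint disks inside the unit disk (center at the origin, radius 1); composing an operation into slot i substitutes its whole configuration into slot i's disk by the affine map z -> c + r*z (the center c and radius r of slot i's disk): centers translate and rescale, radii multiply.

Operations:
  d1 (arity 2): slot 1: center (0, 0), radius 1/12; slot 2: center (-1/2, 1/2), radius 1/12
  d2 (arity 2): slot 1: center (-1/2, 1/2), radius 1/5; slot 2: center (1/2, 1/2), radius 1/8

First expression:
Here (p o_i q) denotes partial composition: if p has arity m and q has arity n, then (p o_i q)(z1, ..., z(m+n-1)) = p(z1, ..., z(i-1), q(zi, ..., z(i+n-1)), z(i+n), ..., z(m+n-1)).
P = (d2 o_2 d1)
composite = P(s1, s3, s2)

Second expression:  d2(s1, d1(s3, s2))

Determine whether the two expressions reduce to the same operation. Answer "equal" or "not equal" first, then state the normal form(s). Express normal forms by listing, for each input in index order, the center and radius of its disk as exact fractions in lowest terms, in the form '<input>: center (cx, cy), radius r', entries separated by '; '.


equal; both compose to s1: center (-1/2, 1/2), radius 1/5; s2: center (7/16, 9/16), radius 1/96; s3: center (1/2, 1/2), radius 1/96

The first expression reduces to s1: center (-1/2, 1/2), radius 1/5; s2: center (7/16, 9/16), radius 1/96; s3: center (1/2, 1/2), radius 1/96
The second expression reduces to s1: center (-1/2, 1/2), radius 1/5; s2: center (7/16, 9/16), radius 1/96; s3: center (1/2, 1/2), radius 1/96
One common form — equal.


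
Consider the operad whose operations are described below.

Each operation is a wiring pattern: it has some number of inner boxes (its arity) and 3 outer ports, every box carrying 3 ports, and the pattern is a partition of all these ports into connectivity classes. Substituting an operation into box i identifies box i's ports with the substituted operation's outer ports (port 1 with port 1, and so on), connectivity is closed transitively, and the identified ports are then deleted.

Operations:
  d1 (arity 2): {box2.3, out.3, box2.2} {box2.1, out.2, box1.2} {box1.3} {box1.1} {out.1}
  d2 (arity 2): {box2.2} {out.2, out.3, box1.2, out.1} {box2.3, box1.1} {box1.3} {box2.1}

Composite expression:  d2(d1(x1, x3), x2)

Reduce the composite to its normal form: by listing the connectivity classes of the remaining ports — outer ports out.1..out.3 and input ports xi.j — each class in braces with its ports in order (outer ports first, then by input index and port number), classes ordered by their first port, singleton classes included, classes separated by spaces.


{out.1, out.2, out.3, x1.2, x3.1} {x1.1} {x1.3} {x2.1} {x2.2} {x2.3} {x3.2, x3.3}

Reachability decides: close wires over d2-identified ports.
after d1, the pattern on (x1, x3) reads {out.1} {out.2, x1.2, x3.1} {out.3, x3.2, x3.3} {x1.1} {x1.3} (out.j = its outer ports)
after d2, the pattern on (x1, x3, x2) reads {out.1, out.2, out.3, x1.2, x3.1} {x1.1} {x1.3} {x2.1} {x2.2} {x2.3} {x3.2, x3.3} (out.j = its outer ports)


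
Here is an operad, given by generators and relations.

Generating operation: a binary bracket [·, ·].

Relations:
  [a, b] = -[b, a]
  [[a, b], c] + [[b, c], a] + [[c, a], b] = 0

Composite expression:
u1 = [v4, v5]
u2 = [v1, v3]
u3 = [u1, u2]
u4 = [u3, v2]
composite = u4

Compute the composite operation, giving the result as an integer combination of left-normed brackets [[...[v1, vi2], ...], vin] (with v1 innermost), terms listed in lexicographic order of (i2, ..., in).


-[[[[v1, v3], v4], v5], v2] + [[[[v1, v3], v5], v4], v2]

Antisymmetry and Jacobi reduce to v1-anchored left-normed brackets.
Composite bracket: [[[v4, v5], [v1, v3]], v2]
The bracket unfolds into 16 signed words via [a, b] = ab - ba (2^4 = 16).
Keep just the words that open with v1:
  the word v1v3v4v5v2 carries sign -1 and contributes -[[[[v1, v3], v4], v5], v2]
  the word v1v3v5v4v2 carries sign +1 and contributes +[[[[v1, v3], v5], v4], v2]


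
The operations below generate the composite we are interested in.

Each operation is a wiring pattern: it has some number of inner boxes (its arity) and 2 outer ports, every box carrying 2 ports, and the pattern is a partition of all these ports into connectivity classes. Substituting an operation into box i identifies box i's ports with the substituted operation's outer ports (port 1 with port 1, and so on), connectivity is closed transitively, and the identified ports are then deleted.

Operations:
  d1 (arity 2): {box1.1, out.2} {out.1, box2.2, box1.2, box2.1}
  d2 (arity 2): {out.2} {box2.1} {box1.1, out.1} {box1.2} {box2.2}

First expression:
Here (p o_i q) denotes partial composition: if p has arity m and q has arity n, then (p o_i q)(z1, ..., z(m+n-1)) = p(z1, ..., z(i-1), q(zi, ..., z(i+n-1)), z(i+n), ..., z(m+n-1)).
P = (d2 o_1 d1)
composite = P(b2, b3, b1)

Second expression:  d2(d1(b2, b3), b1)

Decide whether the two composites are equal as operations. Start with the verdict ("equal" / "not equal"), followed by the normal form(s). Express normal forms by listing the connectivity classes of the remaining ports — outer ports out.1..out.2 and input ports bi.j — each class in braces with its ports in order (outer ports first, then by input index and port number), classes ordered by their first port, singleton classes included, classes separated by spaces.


equal — both sides give {out.1, b2.2, b3.1, b3.2} {out.2} {b1.1} {b1.2} {b2.1}
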